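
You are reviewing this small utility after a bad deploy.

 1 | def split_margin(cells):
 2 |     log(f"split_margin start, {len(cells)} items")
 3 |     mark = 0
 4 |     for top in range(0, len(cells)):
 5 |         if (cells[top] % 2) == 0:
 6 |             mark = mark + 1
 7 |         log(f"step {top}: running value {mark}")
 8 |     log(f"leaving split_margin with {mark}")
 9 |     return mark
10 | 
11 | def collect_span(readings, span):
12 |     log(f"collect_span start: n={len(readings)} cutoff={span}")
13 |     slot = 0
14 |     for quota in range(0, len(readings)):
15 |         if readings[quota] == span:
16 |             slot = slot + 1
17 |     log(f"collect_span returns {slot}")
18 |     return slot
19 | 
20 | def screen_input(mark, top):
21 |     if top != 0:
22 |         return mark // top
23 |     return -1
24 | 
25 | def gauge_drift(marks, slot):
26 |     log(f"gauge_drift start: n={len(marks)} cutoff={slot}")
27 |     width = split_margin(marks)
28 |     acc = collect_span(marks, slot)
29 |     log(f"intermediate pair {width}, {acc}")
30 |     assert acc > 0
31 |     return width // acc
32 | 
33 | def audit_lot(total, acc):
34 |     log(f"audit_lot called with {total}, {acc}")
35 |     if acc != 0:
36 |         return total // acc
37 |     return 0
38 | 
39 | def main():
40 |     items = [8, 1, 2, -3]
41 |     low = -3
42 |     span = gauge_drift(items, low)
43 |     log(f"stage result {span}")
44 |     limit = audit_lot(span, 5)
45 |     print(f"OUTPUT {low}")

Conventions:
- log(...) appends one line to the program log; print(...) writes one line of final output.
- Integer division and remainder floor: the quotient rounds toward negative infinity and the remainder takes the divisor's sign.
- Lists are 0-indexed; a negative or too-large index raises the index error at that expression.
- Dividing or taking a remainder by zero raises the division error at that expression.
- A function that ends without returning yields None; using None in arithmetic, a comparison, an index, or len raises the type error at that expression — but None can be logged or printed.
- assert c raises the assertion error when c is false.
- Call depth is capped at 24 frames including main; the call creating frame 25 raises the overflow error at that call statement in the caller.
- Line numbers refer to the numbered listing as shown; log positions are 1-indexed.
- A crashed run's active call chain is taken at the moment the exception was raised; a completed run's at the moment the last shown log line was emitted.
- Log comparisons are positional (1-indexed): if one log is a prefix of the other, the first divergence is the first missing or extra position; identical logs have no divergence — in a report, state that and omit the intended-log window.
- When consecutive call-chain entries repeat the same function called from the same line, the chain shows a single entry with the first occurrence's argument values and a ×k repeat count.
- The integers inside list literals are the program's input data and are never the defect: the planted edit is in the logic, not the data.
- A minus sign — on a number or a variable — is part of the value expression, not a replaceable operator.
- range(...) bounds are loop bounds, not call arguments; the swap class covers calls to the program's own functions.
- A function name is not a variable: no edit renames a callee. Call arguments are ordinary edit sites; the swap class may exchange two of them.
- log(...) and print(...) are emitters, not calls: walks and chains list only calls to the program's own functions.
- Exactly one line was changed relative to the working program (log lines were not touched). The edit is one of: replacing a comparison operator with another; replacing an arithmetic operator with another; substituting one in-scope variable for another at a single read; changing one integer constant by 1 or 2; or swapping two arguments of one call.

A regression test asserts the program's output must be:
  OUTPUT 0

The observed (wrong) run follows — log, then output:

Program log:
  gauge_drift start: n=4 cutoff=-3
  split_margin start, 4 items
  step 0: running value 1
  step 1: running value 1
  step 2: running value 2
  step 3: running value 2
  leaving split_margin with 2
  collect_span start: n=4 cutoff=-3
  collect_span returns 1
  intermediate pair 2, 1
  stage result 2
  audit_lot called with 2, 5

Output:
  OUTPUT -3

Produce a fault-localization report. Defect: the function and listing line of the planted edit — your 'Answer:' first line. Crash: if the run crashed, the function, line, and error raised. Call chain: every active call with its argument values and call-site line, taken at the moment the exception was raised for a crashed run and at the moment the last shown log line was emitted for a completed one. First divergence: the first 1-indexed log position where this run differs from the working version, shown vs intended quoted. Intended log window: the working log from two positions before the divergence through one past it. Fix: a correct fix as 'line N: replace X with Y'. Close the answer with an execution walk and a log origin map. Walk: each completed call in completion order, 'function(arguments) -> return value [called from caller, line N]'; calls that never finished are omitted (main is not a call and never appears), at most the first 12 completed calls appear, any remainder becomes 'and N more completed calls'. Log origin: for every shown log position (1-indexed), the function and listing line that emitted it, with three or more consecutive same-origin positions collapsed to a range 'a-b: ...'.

Answer: the defect is in main at line 45.
Core observation: Log streams are identical — the defect surfaces only in the printed output.
Call chain: main -> audit_lot(2, 5) (called at line 44).
First divergence: there is none — every log position agrees.
Execution walk:
  split_margin([8, 1, 2, -3]) -> 2  [called from gauge_drift, line 27]
  collect_span([8, 1, 2, -3], -3) -> 1  [called from gauge_drift, line 28]
  gauge_drift([8, 1, 2, -3], -3) -> 2  [called from main, line 42]
  audit_lot(2, 5) -> 0  [called from main, line 44]
Origin of each log line:
  1: logged in gauge_drift at line 26
  2: logged in split_margin at line 2
  3-6: logged in split_margin at line 7
  7: logged in split_margin at line 8
  8: logged in collect_span at line 12
  9: logged in collect_span at line 17
  10: logged in gauge_drift at line 29
  11: logged in main at line 43
  12: logged in audit_lot at line 34
A correct fix: line 45: replace `low` with `limit`.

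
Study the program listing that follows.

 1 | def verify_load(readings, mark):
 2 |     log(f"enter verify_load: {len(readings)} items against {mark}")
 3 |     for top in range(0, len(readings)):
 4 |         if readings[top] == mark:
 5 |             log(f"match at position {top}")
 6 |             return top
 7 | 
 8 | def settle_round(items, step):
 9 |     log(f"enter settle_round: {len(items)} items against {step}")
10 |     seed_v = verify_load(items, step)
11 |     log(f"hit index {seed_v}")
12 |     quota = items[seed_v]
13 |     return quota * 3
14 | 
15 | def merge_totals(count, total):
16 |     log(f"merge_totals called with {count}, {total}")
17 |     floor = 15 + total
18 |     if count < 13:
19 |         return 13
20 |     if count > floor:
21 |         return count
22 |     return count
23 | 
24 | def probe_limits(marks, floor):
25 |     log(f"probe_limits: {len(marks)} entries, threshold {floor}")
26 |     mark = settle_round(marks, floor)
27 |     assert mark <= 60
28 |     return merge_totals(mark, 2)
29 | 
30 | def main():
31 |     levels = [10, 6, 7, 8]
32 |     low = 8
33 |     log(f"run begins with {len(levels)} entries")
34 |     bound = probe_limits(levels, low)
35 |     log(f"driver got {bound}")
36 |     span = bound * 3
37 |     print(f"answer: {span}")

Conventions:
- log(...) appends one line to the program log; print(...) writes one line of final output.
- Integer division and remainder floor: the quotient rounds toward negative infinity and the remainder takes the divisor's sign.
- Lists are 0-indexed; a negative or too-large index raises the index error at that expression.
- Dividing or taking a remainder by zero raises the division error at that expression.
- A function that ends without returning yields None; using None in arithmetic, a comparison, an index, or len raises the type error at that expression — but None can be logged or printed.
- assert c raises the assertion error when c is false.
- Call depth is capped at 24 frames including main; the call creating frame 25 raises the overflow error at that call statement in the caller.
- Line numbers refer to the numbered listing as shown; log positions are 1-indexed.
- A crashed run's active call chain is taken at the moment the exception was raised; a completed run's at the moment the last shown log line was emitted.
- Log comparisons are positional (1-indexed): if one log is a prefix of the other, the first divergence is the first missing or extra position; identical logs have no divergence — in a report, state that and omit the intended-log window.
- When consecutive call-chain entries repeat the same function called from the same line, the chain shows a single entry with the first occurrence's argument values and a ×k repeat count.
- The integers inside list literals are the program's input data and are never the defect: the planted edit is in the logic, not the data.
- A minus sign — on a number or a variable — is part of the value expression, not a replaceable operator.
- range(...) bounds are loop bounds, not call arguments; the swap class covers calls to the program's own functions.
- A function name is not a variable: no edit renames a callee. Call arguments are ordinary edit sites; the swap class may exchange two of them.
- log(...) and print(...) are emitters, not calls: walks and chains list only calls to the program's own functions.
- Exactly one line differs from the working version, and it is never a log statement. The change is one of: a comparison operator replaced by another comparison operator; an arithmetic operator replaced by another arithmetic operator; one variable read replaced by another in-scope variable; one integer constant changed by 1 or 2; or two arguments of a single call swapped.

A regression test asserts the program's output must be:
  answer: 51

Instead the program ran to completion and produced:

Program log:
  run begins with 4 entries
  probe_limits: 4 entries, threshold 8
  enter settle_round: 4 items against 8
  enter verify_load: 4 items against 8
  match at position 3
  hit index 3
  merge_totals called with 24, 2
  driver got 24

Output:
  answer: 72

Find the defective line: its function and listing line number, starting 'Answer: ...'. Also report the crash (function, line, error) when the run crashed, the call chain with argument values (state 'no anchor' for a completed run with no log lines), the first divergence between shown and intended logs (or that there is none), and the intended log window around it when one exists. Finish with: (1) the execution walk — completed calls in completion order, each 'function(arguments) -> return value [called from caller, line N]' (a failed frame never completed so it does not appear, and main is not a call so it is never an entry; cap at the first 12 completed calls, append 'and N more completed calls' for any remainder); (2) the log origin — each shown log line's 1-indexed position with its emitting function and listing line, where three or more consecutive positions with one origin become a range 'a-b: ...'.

Answer: the defect is in merge_totals at line 21.
Key fact: The earliest visible damage is log position 8 — 'driver got 24' rather than the intended 'driver got 17'.
Call chain: main.
First divergence: at position 8 the run shows 'driver got 24' where the working version logs 'driver got 17'.
Intended log window:
  6: hit index 3
  7: merge_totals called with 24, 2
  8: driver got 17
Execution walk:
  verify_load([10, 6, 7, 8], 8) -> 3  [called from settle_round, line 10]
  settle_round([10, 6, 7, 8], 8) -> 24  [called from probe_limits, line 26]
  merge_totals(24, 2) -> 24  [called from probe_limits, line 28]
  probe_limits([10, 6, 7, 8], 8) -> 24  [called from main, line 34]
Log origins:
  1: from main, line 33
  2: from probe_limits, line 25
  3: from settle_round, line 9
  4: from verify_load, line 2
  5: from verify_load, line 5
  6: from settle_round, line 11
  7: from merge_totals, line 16
  8: from main, line 35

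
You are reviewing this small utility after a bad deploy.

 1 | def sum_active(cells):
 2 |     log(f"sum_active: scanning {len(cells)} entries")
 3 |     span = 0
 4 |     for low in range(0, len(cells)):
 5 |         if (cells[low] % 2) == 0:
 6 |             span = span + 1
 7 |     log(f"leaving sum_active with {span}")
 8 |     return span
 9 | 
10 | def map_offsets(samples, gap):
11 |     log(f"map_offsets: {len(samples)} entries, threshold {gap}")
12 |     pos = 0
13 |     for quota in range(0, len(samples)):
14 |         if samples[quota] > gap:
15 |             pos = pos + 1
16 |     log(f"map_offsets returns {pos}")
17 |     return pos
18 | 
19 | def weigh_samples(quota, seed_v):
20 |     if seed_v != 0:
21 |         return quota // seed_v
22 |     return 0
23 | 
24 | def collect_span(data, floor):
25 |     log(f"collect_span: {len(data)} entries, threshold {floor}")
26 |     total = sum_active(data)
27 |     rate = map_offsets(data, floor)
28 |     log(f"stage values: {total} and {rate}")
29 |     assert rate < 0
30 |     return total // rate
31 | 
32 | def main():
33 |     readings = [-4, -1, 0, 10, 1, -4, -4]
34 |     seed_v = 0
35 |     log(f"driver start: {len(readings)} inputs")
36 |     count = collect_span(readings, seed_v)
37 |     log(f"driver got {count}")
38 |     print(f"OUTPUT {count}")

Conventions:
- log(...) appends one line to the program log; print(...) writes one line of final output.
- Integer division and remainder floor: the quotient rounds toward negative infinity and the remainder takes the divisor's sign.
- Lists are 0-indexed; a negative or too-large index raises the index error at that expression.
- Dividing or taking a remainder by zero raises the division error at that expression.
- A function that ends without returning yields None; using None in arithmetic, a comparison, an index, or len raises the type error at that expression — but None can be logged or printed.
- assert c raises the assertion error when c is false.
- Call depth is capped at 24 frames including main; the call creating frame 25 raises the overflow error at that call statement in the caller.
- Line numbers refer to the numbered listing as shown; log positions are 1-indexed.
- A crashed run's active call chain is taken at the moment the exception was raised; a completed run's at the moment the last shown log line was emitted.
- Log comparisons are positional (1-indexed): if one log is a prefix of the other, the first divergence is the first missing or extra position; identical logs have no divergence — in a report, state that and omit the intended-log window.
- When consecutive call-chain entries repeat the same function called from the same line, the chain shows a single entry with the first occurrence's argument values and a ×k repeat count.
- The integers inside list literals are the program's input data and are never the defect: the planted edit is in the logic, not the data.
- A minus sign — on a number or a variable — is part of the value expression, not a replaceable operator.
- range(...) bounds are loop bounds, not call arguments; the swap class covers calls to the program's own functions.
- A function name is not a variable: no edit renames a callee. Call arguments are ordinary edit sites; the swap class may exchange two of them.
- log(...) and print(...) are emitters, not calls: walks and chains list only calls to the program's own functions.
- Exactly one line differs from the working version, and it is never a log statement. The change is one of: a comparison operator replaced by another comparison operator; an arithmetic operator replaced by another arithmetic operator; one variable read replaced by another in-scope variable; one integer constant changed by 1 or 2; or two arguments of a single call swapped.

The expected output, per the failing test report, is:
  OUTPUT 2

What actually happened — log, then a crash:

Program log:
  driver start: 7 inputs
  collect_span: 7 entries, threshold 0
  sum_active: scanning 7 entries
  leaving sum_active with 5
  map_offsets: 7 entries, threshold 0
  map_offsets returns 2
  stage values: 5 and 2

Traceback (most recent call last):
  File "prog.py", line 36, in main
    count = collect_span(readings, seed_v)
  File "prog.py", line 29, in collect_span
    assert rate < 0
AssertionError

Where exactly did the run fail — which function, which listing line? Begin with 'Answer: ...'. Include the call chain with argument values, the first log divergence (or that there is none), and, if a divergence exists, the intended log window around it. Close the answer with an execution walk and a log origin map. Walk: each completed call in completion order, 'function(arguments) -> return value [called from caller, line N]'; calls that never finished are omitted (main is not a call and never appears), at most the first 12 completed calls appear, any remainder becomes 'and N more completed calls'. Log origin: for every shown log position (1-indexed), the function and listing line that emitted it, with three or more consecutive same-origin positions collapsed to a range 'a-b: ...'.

Answer: the error was raised in collect_span, line 29.
Key observation: The log ends early — 7 lines, where the working version next logs 'driver got 2'.
Call chain: main -> collect_span([-4, -1, 0, 10, 1, -4, -4], 0) (called at line 36).
First divergence: position 8; the shown log stops at 7 lines while the working version next logs 'driver got 2'.
Intended log window:
  6: map_offsets returns 2
  7: stage values: 5 and 2
  8: driver got 2
Execution walk:
  sum_active([-4, -1, 0, 10, 1, -4, -4]) -> 5  [called from collect_span, line 26]
  map_offsets([-4, -1, 0, 10, 1, -4, -4], 0) -> 2  [called from collect_span, line 27]
Origin of each log line:
  1: logged in main at line 35
  2: logged in collect_span at line 25
  3: logged in sum_active at line 2
  4: logged in sum_active at line 7
  5: logged in map_offsets at line 11
  6: logged in map_offsets at line 16
  7: logged in collect_span at line 28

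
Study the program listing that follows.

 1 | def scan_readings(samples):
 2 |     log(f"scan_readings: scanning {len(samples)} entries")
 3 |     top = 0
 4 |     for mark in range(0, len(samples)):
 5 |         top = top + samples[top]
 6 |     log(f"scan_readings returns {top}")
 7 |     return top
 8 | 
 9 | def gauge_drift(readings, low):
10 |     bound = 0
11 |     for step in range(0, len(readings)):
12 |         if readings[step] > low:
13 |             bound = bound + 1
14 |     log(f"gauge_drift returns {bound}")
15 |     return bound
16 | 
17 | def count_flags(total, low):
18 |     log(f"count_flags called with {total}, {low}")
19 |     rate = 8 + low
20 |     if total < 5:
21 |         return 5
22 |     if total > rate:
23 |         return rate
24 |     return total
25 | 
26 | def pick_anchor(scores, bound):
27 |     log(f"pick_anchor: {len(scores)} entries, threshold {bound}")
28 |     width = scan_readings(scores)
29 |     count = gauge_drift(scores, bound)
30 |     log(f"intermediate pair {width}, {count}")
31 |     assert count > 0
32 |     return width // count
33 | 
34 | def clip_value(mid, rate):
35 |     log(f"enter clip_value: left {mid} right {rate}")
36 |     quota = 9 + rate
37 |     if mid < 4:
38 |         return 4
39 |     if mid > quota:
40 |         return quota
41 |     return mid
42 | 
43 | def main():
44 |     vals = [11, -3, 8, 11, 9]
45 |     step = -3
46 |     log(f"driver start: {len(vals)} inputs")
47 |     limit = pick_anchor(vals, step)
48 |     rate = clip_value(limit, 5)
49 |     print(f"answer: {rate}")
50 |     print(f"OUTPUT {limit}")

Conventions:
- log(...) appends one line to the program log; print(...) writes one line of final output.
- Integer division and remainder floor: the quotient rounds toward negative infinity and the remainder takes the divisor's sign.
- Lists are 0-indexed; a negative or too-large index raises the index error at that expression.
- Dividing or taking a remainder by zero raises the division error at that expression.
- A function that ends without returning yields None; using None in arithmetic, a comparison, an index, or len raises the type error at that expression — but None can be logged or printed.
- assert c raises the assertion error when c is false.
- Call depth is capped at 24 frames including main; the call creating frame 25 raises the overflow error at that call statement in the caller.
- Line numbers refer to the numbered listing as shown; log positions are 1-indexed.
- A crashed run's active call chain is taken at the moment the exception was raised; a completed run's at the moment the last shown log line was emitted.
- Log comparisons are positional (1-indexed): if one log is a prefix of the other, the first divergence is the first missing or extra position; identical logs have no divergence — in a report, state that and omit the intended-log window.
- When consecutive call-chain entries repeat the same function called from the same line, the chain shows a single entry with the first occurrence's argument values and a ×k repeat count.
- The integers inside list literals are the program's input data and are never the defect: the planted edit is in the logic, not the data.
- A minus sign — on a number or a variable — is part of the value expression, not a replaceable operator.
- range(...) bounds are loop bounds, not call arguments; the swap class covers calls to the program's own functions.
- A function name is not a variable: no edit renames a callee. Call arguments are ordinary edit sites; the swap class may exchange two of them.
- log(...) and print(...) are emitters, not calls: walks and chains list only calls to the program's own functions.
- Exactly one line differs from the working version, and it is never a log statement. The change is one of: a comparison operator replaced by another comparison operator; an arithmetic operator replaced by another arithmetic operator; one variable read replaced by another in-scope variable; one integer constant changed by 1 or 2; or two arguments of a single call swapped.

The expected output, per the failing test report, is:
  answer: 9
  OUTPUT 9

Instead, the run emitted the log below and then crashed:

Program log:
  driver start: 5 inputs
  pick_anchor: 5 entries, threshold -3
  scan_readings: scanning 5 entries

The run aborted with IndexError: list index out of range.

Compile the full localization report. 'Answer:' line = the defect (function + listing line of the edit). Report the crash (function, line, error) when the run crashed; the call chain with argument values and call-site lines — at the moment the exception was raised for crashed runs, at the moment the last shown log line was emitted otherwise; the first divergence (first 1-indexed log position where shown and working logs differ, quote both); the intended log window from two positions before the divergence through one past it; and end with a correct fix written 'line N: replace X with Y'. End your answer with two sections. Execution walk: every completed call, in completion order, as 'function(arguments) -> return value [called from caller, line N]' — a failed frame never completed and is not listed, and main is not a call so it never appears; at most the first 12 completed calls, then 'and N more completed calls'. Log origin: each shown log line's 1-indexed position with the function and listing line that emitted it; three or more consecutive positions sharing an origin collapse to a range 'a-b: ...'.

Answer: the defect is in scan_readings at line 5.
Key observation: The shown log is a 3-line prefix of the intended one, whose next entry is 'scan_readings returns 36'.
Crash: scan_readings, line 5, IndexError.
Call chain: main -> pick_anchor([11, -3, 8, 11, 9], -3) (called at line 47) -> scan_readings([11, -3, 8, 11, 9]) (called at line 28).
First divergence: position 4 — after 3 matching lines the faulty run goes silent; intended next line 'scan_readings returns 36'.
Intended log window:
  2: pick_anchor: 5 entries, threshold -3
  3: scan_readings: scanning 5 entries
  4: scan_readings returns 36
  5: gauge_drift returns 4
Execution walk:
  (no call completed)
Log line origins:
  1: from main, line 46
  2: from pick_anchor, line 27
  3: from scan_readings, line 2
A correct fix: line 5: replace `samples[top]` with `samples[mark]`.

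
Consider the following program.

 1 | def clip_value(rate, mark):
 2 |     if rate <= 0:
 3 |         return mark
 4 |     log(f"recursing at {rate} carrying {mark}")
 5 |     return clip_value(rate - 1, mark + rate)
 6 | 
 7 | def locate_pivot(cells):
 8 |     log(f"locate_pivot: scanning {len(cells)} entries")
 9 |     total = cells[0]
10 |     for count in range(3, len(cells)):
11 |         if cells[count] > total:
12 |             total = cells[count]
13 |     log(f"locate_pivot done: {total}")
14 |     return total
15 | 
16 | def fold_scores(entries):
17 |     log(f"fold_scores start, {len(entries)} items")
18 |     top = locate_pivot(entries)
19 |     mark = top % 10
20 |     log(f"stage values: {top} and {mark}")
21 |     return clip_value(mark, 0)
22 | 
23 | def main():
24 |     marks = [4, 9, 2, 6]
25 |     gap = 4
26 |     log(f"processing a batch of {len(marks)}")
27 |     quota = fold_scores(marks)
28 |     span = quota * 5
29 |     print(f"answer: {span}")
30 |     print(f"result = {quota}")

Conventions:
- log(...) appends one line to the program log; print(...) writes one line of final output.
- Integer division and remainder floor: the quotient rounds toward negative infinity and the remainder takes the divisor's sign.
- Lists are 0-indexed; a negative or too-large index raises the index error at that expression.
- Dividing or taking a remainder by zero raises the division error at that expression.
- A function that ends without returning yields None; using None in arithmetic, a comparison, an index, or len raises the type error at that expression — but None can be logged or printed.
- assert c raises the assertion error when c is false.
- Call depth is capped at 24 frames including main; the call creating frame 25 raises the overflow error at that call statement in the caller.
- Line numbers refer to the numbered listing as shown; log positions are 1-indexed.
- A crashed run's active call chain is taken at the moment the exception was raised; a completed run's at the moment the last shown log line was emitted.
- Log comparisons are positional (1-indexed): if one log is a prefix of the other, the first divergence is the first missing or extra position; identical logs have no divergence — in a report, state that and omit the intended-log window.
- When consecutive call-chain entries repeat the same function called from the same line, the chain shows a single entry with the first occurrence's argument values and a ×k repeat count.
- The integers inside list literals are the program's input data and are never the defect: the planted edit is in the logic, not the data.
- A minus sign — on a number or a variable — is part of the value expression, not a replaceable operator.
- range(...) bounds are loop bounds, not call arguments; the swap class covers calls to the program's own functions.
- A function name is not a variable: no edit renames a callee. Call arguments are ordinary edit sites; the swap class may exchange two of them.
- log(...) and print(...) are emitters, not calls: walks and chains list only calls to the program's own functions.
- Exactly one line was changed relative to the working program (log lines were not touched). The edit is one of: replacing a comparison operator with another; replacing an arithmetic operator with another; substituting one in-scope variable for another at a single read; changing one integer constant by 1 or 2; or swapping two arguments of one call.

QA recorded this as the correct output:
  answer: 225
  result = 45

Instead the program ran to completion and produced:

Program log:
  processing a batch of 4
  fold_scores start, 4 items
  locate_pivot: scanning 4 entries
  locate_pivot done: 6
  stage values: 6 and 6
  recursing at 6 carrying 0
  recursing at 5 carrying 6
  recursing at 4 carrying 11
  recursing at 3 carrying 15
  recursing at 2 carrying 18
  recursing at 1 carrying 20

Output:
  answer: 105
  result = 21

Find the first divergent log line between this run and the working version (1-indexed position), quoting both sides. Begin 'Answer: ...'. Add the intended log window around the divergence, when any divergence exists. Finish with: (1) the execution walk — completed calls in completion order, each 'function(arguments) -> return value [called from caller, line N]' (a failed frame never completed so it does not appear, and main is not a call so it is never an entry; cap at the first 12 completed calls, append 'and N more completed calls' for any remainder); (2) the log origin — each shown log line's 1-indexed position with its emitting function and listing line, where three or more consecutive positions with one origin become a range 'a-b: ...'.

Answer: position 4; shown 'locate_pivot done: 6' vs intended 'locate_pivot done: 9'.
Intended log window:
  2: fold_scores start, 4 items
  3: locate_pivot: scanning 4 entries
  4: locate_pivot done: 9
  5: stage values: 9 and 9
Execution walk:
  locate_pivot([4, 9, 2, 6]) -> 6  [called from fold_scores, line 18]
  clip_value(0, 21) -> 21  [called from clip_value, line 5]
  clip_value(1, 20) -> 21  [called from clip_value, line 5]
  clip_value(2, 18) -> 21  [called from clip_value, line 5]
  clip_value(3, 15) -> 21  [called from clip_value, line 5]
  clip_value(4, 11) -> 21  [called from clip_value, line 5]
  clip_value(5, 6) -> 21  [called from clip_value, line 5]
  clip_value(6, 0) -> 21  [called from fold_scores, line 21]
  fold_scores([4, 9, 2, 6]) -> 21  [called from main, line 27]
Origin of each log line:
  1: emitted by main (line 26)
  2: emitted by fold_scores (line 17)
  3: emitted by locate_pivot (line 8)
  4: emitted by locate_pivot (line 13)
  5: emitted by fold_scores (line 20)
  6-11: emitted by clip_value (line 4)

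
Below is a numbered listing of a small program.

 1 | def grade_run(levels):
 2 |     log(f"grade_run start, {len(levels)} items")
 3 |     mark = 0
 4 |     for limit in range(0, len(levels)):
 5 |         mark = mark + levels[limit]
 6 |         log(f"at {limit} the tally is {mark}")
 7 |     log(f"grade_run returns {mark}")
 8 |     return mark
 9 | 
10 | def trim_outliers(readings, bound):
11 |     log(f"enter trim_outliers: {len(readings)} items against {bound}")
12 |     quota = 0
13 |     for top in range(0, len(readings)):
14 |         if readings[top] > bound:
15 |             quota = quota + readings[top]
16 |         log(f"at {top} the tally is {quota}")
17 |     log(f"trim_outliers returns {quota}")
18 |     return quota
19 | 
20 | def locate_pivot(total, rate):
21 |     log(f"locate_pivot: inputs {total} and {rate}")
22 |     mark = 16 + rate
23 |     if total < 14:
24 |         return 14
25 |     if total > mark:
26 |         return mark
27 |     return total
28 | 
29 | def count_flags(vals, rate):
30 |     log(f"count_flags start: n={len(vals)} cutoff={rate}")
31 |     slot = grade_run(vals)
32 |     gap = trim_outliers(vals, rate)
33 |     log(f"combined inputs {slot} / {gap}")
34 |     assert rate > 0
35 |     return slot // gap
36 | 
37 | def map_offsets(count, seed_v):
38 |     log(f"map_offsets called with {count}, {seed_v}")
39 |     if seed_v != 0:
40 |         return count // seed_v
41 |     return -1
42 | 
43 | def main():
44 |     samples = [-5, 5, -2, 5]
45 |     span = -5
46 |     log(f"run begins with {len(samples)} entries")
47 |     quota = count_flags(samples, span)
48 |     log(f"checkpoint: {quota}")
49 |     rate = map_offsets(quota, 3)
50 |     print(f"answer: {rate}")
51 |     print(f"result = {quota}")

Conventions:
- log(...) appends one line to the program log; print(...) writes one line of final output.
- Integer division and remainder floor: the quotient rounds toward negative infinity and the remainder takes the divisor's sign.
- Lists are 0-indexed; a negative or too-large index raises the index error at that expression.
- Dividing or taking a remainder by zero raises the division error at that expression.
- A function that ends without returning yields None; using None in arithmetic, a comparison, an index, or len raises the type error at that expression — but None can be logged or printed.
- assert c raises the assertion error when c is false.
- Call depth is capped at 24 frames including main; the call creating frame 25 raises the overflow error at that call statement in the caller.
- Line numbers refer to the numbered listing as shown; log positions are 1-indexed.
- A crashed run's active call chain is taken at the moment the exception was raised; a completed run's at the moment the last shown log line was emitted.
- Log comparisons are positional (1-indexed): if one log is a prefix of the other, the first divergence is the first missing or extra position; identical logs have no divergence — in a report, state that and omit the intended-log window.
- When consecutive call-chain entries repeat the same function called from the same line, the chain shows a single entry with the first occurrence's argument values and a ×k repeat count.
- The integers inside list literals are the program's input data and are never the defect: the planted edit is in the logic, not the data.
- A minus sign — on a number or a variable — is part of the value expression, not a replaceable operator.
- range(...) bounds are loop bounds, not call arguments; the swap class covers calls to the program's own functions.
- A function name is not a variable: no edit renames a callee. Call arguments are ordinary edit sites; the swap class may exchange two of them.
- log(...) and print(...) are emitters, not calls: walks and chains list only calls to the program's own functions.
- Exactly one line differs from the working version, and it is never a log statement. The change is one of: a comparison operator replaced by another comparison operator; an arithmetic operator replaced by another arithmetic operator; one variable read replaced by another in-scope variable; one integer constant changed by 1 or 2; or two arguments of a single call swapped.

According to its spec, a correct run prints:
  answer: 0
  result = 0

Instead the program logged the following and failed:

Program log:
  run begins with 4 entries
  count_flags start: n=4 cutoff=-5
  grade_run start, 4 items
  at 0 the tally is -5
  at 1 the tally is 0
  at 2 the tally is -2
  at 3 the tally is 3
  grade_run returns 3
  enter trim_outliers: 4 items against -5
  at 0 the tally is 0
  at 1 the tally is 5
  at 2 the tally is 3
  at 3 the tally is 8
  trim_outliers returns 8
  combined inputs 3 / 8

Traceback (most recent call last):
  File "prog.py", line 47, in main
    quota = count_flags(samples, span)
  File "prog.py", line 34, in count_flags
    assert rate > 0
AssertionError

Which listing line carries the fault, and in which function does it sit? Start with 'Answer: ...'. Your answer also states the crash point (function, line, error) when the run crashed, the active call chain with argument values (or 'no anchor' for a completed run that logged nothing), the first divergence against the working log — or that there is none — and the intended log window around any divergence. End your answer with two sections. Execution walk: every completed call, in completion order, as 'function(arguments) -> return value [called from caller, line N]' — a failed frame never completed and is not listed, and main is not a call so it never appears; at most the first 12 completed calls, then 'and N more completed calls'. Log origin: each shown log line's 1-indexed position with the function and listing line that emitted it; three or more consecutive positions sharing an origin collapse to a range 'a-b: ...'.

Answer: the defect is in count_flags at line 34.
Core observation: After 15 matching log lines the faulty run goes silent, while the working version continues with 'checkpoint: 0'.
Crash: count_flags, line 34, AssertionError.
Call chain: main -> count_flags([-5, 5, -2, 5], -5) (called at line 47).
First divergence: position 16; the shown log stops at 15 lines while the working version next logs 'checkpoint: 0'.
Intended log window:
  14: trim_outliers returns 8
  15: combined inputs 3 / 8
  16: checkpoint: 0
  17: map_offsets called with 0, 3
Execution walk:
  grade_run([-5, 5, -2, 5]) -> 3  [called from count_flags, line 31]
  trim_outliers([-5, 5, -2, 5], -5) -> 8  [called from count_flags, line 32]
Log origin:
  1 — main, line 46
  2 — count_flags, line 30
  3 — grade_run, line 2
  4-7 — grade_run, line 6
  8 — grade_run, line 7
  9 — trim_outliers, line 11
  10-13 — trim_outliers, line 16
  14 — trim_outliers, line 17
  15 — count_flags, line 33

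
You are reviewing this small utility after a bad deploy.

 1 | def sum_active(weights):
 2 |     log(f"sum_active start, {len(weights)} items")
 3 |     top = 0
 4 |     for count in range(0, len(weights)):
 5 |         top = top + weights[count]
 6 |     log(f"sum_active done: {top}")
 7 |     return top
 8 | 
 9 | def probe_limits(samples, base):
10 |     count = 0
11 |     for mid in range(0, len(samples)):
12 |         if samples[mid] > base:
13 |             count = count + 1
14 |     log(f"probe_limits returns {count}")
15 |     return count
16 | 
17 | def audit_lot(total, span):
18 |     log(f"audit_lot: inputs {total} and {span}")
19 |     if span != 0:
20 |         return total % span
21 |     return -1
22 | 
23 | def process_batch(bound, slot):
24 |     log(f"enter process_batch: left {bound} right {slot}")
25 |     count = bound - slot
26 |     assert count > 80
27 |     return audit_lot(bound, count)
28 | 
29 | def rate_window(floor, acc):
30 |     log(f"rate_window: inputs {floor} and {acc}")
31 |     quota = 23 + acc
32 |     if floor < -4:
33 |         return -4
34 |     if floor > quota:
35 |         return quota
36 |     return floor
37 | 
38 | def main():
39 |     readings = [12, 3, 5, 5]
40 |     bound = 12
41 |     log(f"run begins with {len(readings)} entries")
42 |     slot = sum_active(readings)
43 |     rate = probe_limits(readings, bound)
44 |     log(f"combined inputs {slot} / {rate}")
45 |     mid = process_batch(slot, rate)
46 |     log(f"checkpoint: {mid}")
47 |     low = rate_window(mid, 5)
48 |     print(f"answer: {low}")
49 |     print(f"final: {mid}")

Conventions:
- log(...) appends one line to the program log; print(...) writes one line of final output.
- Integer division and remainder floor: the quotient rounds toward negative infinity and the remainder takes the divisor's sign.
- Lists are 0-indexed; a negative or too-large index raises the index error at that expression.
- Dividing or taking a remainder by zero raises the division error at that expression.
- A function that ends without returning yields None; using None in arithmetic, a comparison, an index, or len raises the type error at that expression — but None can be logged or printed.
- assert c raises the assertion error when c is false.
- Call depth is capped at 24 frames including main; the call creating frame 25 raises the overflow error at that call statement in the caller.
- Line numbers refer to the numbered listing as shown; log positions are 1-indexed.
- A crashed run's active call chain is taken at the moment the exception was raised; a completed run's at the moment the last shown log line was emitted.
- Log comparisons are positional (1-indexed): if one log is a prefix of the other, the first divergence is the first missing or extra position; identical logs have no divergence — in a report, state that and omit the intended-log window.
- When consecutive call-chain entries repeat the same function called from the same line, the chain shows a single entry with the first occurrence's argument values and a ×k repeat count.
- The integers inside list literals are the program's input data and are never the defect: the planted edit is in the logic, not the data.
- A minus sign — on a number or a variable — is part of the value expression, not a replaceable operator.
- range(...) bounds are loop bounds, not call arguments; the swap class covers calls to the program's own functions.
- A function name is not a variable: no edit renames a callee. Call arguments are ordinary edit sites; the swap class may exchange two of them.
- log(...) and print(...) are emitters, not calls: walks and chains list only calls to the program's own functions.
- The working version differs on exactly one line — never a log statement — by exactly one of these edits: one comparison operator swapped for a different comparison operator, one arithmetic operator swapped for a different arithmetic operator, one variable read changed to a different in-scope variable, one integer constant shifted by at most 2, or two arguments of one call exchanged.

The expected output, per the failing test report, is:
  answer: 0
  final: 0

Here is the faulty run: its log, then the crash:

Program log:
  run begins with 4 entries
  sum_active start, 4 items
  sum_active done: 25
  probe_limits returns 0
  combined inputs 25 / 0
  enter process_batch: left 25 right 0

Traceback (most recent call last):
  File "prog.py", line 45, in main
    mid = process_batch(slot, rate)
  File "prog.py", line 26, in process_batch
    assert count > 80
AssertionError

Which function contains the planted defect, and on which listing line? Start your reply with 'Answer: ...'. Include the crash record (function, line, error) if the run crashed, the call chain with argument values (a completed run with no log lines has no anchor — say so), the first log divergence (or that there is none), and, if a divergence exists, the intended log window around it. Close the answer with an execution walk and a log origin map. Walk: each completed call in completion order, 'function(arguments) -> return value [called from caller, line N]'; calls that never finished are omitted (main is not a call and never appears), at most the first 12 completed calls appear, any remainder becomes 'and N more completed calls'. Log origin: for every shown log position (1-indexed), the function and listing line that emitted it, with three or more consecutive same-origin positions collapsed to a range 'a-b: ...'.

Answer: the defect is in process_batch at line 26.
Core observation: Only 6 log lines were emitted before the run died; the intended continuation was 'audit_lot: inputs 25 and 25'.
Crash: process_batch, line 26, AssertionError.
Call chain: main -> process_batch(25, 0) (called at line 45).
First divergence: position 7 (shown log ended at 6 lines; the working version continues: 'audit_lot: inputs 25 and 25').
Intended log window:
  5: combined inputs 25 / 0
  6: enter process_batch: left 25 right 0
  7: audit_lot: inputs 25 and 25
  8: checkpoint: 0
Execution walk:
  sum_active([12, 3, 5, 5]) -> 25  [called from main, line 42]
  probe_limits([12, 3, 5, 5], 12) -> 0  [called from main, line 43]
Log origins:
  1 — main, line 41
  2 — sum_active, line 2
  3 — sum_active, line 6
  4 — probe_limits, line 14
  5 — main, line 44
  6 — process_batch, line 24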